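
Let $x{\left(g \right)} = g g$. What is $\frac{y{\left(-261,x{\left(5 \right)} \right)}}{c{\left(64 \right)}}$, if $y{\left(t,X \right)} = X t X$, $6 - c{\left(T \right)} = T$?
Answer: $\frac{5625}{2} \approx 2812.5$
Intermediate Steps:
$x{\left(g \right)} = g^{2}$
$c{\left(T \right)} = 6 - T$
$y{\left(t,X \right)} = t X^{2}$ ($y{\left(t,X \right)} = X X t = t X^{2}$)
$\frac{y{\left(-261,x{\left(5 \right)} \right)}}{c{\left(64 \right)}} = \frac{\left(-261\right) \left(5^{2}\right)^{2}}{6 - 64} = \frac{\left(-261\right) 25^{2}}{6 - 64} = \frac{\left(-261\right) 625}{-58} = \left(-163125\right) \left(- \frac{1}{58}\right) = \frac{5625}{2}$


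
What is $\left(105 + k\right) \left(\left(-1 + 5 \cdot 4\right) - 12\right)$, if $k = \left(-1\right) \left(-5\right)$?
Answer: $770$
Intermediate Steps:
$k = 5$
$\left(105 + k\right) \left(\left(-1 + 5 \cdot 4\right) - 12\right) = \left(105 + 5\right) \left(\left(-1 + 5 \cdot 4\right) - 12\right) = 110 \left(\left(-1 + 20\right) - 12\right) = 110 \left(19 - 12\right) = 110 \cdot 7 = 770$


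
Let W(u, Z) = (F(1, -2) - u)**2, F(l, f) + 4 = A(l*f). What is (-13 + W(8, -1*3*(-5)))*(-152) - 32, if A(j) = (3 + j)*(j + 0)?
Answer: -27848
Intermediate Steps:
A(j) = j*(3 + j) (A(j) = (3 + j)*j = j*(3 + j))
F(l, f) = -4 + f*l*(3 + f*l) (F(l, f) = -4 + (l*f)*(3 + l*f) = -4 + (f*l)*(3 + f*l) = -4 + f*l*(3 + f*l))
W(u, Z) = (-6 - u)**2 (W(u, Z) = ((-4 - 2*1*(3 - 2*1)) - u)**2 = ((-4 - 2*1*(3 - 2)) - u)**2 = ((-4 - 2*1*1) - u)**2 = ((-4 - 2) - u)**2 = (-6 - u)**2)
(-13 + W(8, -1*3*(-5)))*(-152) - 32 = (-13 + (6 + 8)**2)*(-152) - 32 = (-13 + 14**2)*(-152) - 32 = (-13 + 196)*(-152) - 32 = 183*(-152) - 32 = -27816 - 32 = -27848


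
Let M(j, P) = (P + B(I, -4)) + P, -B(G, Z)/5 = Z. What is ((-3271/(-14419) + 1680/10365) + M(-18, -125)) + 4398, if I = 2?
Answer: 41531864061/9963529 ≈ 4168.4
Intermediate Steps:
B(G, Z) = -5*Z
M(j, P) = 20 + 2*P (M(j, P) = (P - 5*(-4)) + P = (P + 20) + P = (20 + P) + P = 20 + 2*P)
((-3271/(-14419) + 1680/10365) + M(-18, -125)) + 4398 = ((-3271/(-14419) + 1680/10365) + (20 + 2*(-125))) + 4398 = ((-3271*(-1/14419) + 1680*(1/10365)) + (20 - 250)) + 4398 = ((3271/14419 + 112/691) - 230) + 4398 = (3875189/9963529 - 230) + 4398 = -2287736481/9963529 + 4398 = 41531864061/9963529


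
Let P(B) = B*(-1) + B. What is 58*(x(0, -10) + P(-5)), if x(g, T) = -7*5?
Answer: -2030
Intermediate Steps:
P(B) = 0 (P(B) = -B + B = 0)
x(g, T) = -35
58*(x(0, -10) + P(-5)) = 58*(-35 + 0) = 58*(-35) = -2030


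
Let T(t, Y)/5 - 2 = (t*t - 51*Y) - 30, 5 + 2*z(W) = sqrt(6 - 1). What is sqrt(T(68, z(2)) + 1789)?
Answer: sqrt(101626 - 510*sqrt(5))/2 ≈ 158.50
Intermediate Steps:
z(W) = -5/2 + sqrt(5)/2 (z(W) = -5/2 + sqrt(6 - 1)/2 = -5/2 + sqrt(5)/2)
T(t, Y) = -140 - 255*Y + 5*t**2 (T(t, Y) = 10 + 5*((t*t - 51*Y) - 30) = 10 + 5*((t**2 - 51*Y) - 30) = 10 + 5*(-30 + t**2 - 51*Y) = 10 + (-150 - 255*Y + 5*t**2) = -140 - 255*Y + 5*t**2)
sqrt(T(68, z(2)) + 1789) = sqrt((-140 - 255*(-5/2 + sqrt(5)/2) + 5*68**2) + 1789) = sqrt((-140 + (1275/2 - 255*sqrt(5)/2) + 5*4624) + 1789) = sqrt((-140 + (1275/2 - 255*sqrt(5)/2) + 23120) + 1789) = sqrt((47235/2 - 255*sqrt(5)/2) + 1789) = sqrt(50813/2 - 255*sqrt(5)/2)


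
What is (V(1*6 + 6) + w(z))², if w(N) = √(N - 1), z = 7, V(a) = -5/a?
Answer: 889/144 - 5*√6/6 ≈ 4.1324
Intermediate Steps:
w(N) = √(-1 + N)
(V(1*6 + 6) + w(z))² = (-5/(1*6 + 6) + √(-1 + 7))² = (-5/(6 + 6) + √6)² = (-5/12 + √6)²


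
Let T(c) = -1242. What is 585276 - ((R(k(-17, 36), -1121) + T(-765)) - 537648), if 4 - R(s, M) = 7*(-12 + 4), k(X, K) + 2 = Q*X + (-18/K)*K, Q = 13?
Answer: 1124106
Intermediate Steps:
k(X, K) = -20 + 13*X (k(X, K) = -2 + (13*X + (-18/K)*K) = -2 + (13*X - 18) = -2 + (-18 + 13*X) = -20 + 13*X)
R(s, M) = 60 (R(s, M) = 4 - 7*(-12 + 4) = 4 - 7*(-8) = 4 - 1*(-56) = 4 + 56 = 60)
585276 - ((R(k(-17, 36), -1121) + T(-765)) - 537648) = 585276 - ((60 - 1242) - 537648) = 585276 - (-1182 - 537648) = 585276 - 1*(-538830) = 585276 + 538830 = 1124106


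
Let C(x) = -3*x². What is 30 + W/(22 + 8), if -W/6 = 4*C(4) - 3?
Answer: 69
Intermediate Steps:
W = 1170 (W = -6*(4*(-3*4²) - 3) = -6*(4*(-3*16) - 3) = -6*(4*(-48) - 3) = -6*(-192 - 3) = -6*(-195) = 1170)
30 + W/(22 + 8) = 30 + 1170/(22 + 8) = 30 + 1170/30 = 30 + (1/30)*1170 = 30 + 39 = 69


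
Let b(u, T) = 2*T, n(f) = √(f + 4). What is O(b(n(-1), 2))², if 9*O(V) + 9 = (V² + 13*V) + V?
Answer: 49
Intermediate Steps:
n(f) = √(4 + f)
O(V) = -1 + V²/9 + 14*V/9 (O(V) = -1 + ((V² + 13*V) + V)/9 = -1 + (V² + 14*V)/9 = -1 + (V²/9 + 14*V/9) = -1 + V²/9 + 14*V/9)
O(b(n(-1), 2))² = (-1 + (2*2)²/9 + 14*(2*2)/9)² = (-1 + (⅑)*4² + (14/9)*4)² = (-1 + (⅑)*16 + 56/9)² = (-1 + 16/9 + 56/9)² = 7² = 49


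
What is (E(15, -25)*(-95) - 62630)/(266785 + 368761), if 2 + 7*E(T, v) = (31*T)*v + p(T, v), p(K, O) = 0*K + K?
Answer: 332365/2224411 ≈ 0.14942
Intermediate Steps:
p(K, O) = K (p(K, O) = 0 + K = K)
E(T, v) = -2/7 + T/7 + 31*T*v/7 (E(T, v) = -2/7 + ((31*T)*v + T)/7 = -2/7 + (31*T*v + T)/7 = -2/7 + (T + 31*T*v)/7 = -2/7 + (T/7 + 31*T*v/7) = -2/7 + T/7 + 31*T*v/7)
(E(15, -25)*(-95) - 62630)/(266785 + 368761) = ((-2/7 + (⅐)*15 + (31/7)*15*(-25))*(-95) - 62630)/(266785 + 368761) = ((-2/7 + 15/7 - 11625/7)*(-95) - 62630)/635546 = (-11612/7*(-95) - 62630)*(1/635546) = (1103140/7 - 62630)*(1/635546) = (664730/7)*(1/635546) = 332365/2224411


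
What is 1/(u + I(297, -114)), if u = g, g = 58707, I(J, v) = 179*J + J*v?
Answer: 1/78012 ≈ 1.2819e-5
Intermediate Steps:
u = 58707
1/(u + I(297, -114)) = 1/(58707 + 297*(179 - 114)) = 1/(58707 + 297*65) = 1/(58707 + 19305) = 1/78012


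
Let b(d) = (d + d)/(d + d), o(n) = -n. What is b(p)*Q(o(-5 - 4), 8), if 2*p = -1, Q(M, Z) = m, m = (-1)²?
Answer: 1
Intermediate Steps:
m = 1
Q(M, Z) = 1
p = -½ (p = (½)*(-1) = -½ ≈ -0.50000)
b(d) = 1 (b(d) = (2*d)/((2*d)) = (2*d)*(1/(2*d)) = 1)
b(p)*Q(o(-5 - 4), 8) = 1*1 = 1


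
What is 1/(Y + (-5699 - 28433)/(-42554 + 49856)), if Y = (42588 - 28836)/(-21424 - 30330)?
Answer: -94476927/466721158 ≈ -0.20243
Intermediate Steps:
Y = -6876/25877 (Y = 13752/(-51754) = 13752*(-1/51754) = -6876/25877 ≈ -0.26572)
1/(Y + (-5699 - 28433)/(-42554 + 49856)) = 1/(-6876/25877 + (-5699 - 28433)/(-42554 + 49856)) = 1/(-6876/25877 - 34132/7302) = 1/(-6876/25877 - 34132*1/7302) = 1/(-6876/25877 - 17066/3651) = 1/(-466721158/94476927) = -94476927/466721158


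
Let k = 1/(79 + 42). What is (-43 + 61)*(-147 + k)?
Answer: -320148/121 ≈ -2645.9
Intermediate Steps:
k = 1/121 ≈ 0.0082645
(-43 + 61)*(-147 + k) = (-43 + 61)*(-147 + 1/121) = 18*(-17786/121) = -320148/121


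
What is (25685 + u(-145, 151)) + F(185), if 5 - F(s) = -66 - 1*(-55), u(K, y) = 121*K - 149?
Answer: 8007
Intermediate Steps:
u(K, y) = -149 + 121*K
F(s) = 16 (F(s) = 5 - (-66 - 1*(-55)) = 5 - (-66 + 55) = 5 - 1*(-11) = 5 + 11 = 16)
(25685 + u(-145, 151)) + F(185) = (25685 + (-149 + 121*(-145))) + 16 = (25685 + (-149 - 17545)) + 16 = (25685 - 17694) + 16 = 7991 + 16 = 8007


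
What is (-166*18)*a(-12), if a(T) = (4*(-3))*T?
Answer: -430272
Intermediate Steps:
a(T) = -12*T
(-166*18)*a(-12) = (-166*18)*(-12*(-12)) = -2988*144 = -430272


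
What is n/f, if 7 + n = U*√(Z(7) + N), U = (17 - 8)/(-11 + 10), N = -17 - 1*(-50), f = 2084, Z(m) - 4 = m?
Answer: -7/2084 - 9*√11/1042 ≈ -0.032005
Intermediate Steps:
Z(m) = 4 + m
N = 33 (N = -17 + 50 = 33)
U = -9 (U = 9/(-1) = 9*(-1) = -9)
n = -7 - 18*√11 (n = -7 - 9*√((4 + 7) + 33) = -7 - 9*√(11 + 33) = -7 - 18*√11 ≈ -66.699)
n/f = (-7 - 18*√11)/2084 = (-7 - 18*√11)*(1/2084) = -7/2084 - 9*√11/1042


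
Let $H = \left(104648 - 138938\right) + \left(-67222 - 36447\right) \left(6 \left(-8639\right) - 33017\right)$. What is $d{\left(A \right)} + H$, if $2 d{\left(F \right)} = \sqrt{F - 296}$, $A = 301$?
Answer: $8796384029 + \frac{\sqrt{5}}{2} \approx 8.7964 \cdot 10^{9}$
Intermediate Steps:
$d{\left(F \right)} = \frac{\sqrt{-296 + F}}{2}$ ($d{\left(F \right)} = \frac{\sqrt{F - 296}}{2} = \frac{\sqrt{-296 + F}}{2}$)
$H = 8796384029$ ($H = -34290 - 103669 \left(-51834 - 33017\right) = -34290 - -8796418319 = -34290 + 8796418319 = 8796384029$)
$d{\left(A \right)} + H = \frac{\sqrt{-296 + 301}}{2} + 8796384029 = \frac{\sqrt{5}}{2} + 8796384029 = 8796384029 + \frac{\sqrt{5}}{2}$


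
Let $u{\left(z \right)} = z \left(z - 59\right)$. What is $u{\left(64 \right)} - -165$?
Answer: $485$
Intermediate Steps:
$u{\left(z \right)} = z \left(-59 + z\right)$
$u{\left(64 \right)} - -165 = 64 \left(-59 + 64\right) - -165 = 64 \cdot 5 + 165 = 320 + 165 = 485$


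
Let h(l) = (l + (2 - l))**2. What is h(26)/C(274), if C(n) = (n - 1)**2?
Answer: 4/74529 ≈ 5.3670e-5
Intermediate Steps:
h(l) = 4 (h(l) = 2**2 = 4)
C(n) = (-1 + n)**2
h(26)/C(274) = 4/((-1 + 274)**2) = 4/(273**2) = 4/74529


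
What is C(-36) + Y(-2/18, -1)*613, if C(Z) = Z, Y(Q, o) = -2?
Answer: -1262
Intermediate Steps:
C(-36) + Y(-2/18, -1)*613 = -36 - 2*613 = -36 - 1226 = -1262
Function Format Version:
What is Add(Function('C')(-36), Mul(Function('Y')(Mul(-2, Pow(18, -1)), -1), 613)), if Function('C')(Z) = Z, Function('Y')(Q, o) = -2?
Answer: -1262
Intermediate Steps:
Add(Function('C')(-36), Mul(Function('Y')(Mul(-2, Pow(18, -1)), -1), 613)) = Add(-36, Mul(-2, 613)) = Add(-36, -1226) = -1262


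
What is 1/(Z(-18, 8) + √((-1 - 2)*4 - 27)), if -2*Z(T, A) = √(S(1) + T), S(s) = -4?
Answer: 2*I/(√22 - 2*√39) ≈ -0.25642*I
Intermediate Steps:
Z(T, A) = -√(-4 + T)/2
1/(Z(-18, 8) + √((-1 - 2)*4 - 27)) = 1/(-√(-4 - 18)/2 + √((-1 - 2)*4 - 27)) = 1/(-I*√22/2 + √(-3*4 - 27)) = 1/(-I*√22/2 + √(-12 - 27)) = 1/(-I*√22/2 + √(-39)) = 1/(-I*√22/2 + I*√39) = 1/(I*√39 - I*√22/2)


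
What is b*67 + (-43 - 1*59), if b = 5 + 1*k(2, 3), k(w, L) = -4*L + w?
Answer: -437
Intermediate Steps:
k(w, L) = w - 4*L
b = -5 (b = 5 + 1*(2 - 4*3) = 5 + 1*(2 - 12) = 5 + 1*(-10) = 5 - 10 = -5)
b*67 + (-43 - 1*59) = -5*67 + (-43 - 1*59) = -335 + (-43 - 59) = -335 - 102 = -437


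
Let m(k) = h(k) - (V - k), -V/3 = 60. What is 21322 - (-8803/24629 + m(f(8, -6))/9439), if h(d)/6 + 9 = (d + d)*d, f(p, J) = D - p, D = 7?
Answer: 4956871816526/232473131 ≈ 21322.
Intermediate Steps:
V = -180 (V = -3*60 = -180)
f(p, J) = 7 - p
h(d) = -54 + 12*d² (h(d) = -54 + 6*((d + d)*d) = -54 + 6*((2*d)*d) = -54 + 6*(2*d²) = -54 + 12*d²)
m(k) = 126 + k + 12*k² (m(k) = (-54 + 12*k²) - (-180 - k) = (-54 + 12*k²) + (180 + k) = 126 + k + 12*k²)
21322 - (-8803/24629 + m(f(8, -6))/9439) = 21322 - (-8803/24629 + (126 + (7 - 1*8) + 12*(7 - 1*8)²)/9439) = 21322 - (-8803*1/24629 + (126 + (7 - 8) + 12*(7 - 8)²)*(1/9439)) = 21322 - (-8803/24629 + (126 - 1 + 12*(-1)²)*(1/9439)) = 21322 - (-8803/24629 + (126 - 1 + 12*1)*(1/9439)) = 21322 - (-8803/24629 + (126 - 1 + 12)*(1/9439)) = 21322 - (-8803/24629 + 137*(1/9439)) = 21322 - (-8803/24629 + 137/9439) = 21322 - 1*(-79717344/232473131) = 21322 + 79717344/232473131 = 4956871816526/232473131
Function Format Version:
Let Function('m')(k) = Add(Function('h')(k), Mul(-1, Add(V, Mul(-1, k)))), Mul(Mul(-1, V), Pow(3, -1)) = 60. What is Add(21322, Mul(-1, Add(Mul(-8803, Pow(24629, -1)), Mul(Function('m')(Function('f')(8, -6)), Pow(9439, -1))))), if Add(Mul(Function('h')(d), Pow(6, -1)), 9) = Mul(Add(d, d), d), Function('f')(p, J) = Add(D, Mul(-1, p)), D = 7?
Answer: Rational(4956871816526, 232473131) ≈ 21322.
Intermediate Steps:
V = -180 (V = Mul(-3, 60) = -180)
Function('f')(p, J) = Add(7, Mul(-1, p))
Function('h')(d) = Add(-54, Mul(12, Pow(d, 2))) (Function('h')(d) = Add(-54, Mul(6, Mul(Add(d, d), d))) = Add(-54, Mul(6, Mul(Mul(2, d), d))) = Add(-54, Mul(6, Mul(2, Pow(d, 2)))) = Add(-54, Mul(12, Pow(d, 2))))
Function('m')(k) = Add(126, k, Mul(12, Pow(k, 2))) (Function('m')(k) = Add(Add(-54, Mul(12, Pow(k, 2))), Mul(-1, Add(-180, Mul(-1, k)))) = Add(Add(-54, Mul(12, Pow(k, 2))), Add(180, k)) = Add(126, k, Mul(12, Pow(k, 2))))
Add(21322, Mul(-1, Add(Mul(-8803, Pow(24629, -1)), Mul(Function('m')(Function('f')(8, -6)), Pow(9439, -1))))) = Add(21322, Mul(-1, Add(Mul(-8803, Pow(24629, -1)), Mul(Add(126, Add(7, Mul(-1, 8)), Mul(12, Pow(Add(7, Mul(-1, 8)), 2))), Pow(9439, -1))))) = Add(21322, Mul(-1, Add(Mul(-8803, Rational(1, 24629)), Mul(Add(126, Add(7, -8), Mul(12, Pow(Add(7, -8), 2))), Rational(1, 9439))))) = Add(21322, Mul(-1, Add(Rational(-8803, 24629), Mul(Add(126, -1, Mul(12, Pow(-1, 2))), Rational(1, 9439))))) = Add(21322, Mul(-1, Add(Rational(-8803, 24629), Mul(Add(126, -1, Mul(12, 1)), Rational(1, 9439))))) = Add(21322, Mul(-1, Add(Rational(-8803, 24629), Mul(Add(126, -1, 12), Rational(1, 9439))))) = Add(21322, Mul(-1, Add(Rational(-8803, 24629), Mul(137, Rational(1, 9439))))) = Add(21322, Mul(-1, Add(Rational(-8803, 24629), Rational(137, 9439)))) = Add(21322, Mul(-1, Rational(-79717344, 232473131))) = Add(21322, Rational(79717344, 232473131)) = Rational(4956871816526, 232473131)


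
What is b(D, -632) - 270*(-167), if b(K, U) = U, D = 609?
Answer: 44458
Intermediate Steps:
b(D, -632) - 270*(-167) = -632 - 270*(-167) = -632 + 45090 = 44458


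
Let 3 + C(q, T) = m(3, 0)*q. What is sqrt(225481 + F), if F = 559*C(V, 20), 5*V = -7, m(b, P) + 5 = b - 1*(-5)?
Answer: sqrt(5536405)/5 ≈ 470.59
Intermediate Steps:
m(b, P) = b (m(b, P) = -5 + (b - 1*(-5)) = -5 + (b + 5) = -5 + (5 + b) = b)
V = -7/5 (V = (1/5)*(-7) = -7/5 ≈ -1.4000)
C(q, T) = -3 + 3*q
F = -20124/5 (F = 559*(-3 + 3*(-7/5)) = 559*(-3 - 21/5) = 559*(-36/5) = -20124/5 ≈ -4024.8)
sqrt(225481 + F) = sqrt(225481 - 20124/5) = sqrt(1107281/5) = sqrt(5536405)/5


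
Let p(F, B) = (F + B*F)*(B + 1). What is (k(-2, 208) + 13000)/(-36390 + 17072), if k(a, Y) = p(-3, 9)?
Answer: -6350/9659 ≈ -0.65742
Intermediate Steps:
p(F, B) = (1 + B)*(F + B*F) (p(F, B) = (F + B*F)*(1 + B) = (1 + B)*(F + B*F))
k(a, Y) = -300 (k(a, Y) = -3*(1 + 9² + 2*9) = -3*(1 + 81 + 18) = -3*100 = -300)
(k(-2, 208) + 13000)/(-36390 + 17072) = (-300 + 13000)/(-36390 + 17072) = 12700/(-19318) = 12700*(-1/19318) = -6350/9659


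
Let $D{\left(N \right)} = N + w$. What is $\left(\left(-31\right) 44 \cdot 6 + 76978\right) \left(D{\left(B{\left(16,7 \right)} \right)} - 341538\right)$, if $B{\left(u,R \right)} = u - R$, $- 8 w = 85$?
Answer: $- \frac{93983507849}{4} \approx -2.3496 \cdot 10^{10}$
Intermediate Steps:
$w = - \frac{85}{8}$ ($w = \left(- \frac{1}{8}\right) 85 = - \frac{85}{8} \approx -10.625$)
$D{\left(N \right)} = - \frac{85}{8} + N$ ($D{\left(N \right)} = N - \frac{85}{8} = - \frac{85}{8} + N$)
$\left(\left(-31\right) 44 \cdot 6 + 76978\right) \left(D{\left(B{\left(16,7 \right)} \right)} - 341538\right) = \left(\left(-31\right) 44 \cdot 6 + 76978\right) \left(\left(- \frac{85}{8} + \left(16 - 7\right)\right) - 341538\right) = \left(\left(-1364\right) 6 + 76978\right) \left(\left(- \frac{85}{8} + \left(16 - 7\right)\right) - 341538\right) = \left(-8184 + 76978\right) \left(\left(- \frac{85}{8} + 9\right) - 341538\right) = 68794 \left(- \frac{13}{8} - 341538\right) = 68794 \left(- \frac{2732317}{8}\right) = - \frac{93983507849}{4}$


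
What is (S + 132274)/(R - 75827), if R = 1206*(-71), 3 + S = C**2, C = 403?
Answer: -294680/161453 ≈ -1.8252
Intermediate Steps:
S = 162406 (S = -3 + 403**2 = -3 + 162409 = 162406)
R = -85626
(S + 132274)/(R - 75827) = (162406 + 132274)/(-85626 - 75827) = 294680/(-161453) = 294680*(-1/161453) = -294680/161453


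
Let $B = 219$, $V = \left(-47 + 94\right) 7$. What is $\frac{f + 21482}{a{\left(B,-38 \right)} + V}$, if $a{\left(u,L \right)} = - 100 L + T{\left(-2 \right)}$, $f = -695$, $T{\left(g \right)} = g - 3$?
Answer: $\frac{20787}{4124} \approx 5.0405$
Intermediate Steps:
$V = 329$ ($V = 47 \cdot 7 = 329$)
$T{\left(g \right)} = -3 + g$
$a{\left(u,L \right)} = -5 - 100 L$ ($a{\left(u,L \right)} = - 100 L - 5 = -5 - 100 L$)
$\frac{f + 21482}{a{\left(B,-38 \right)} + V} = \frac{-695 + 21482}{\left(-5 - -3800\right) + 329} = \frac{20787}{\left(-5 + 3800\right) + 329} = \frac{20787}{3795 + 329} = \frac{20787}{4124}$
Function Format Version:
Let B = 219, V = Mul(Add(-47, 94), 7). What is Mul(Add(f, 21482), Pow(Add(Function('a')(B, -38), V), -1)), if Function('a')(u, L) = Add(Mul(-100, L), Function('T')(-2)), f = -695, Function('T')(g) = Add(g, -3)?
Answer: Rational(20787, 4124) ≈ 5.0405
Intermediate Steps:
V = 329 (V = Mul(47, 7) = 329)
Function('T')(g) = Add(-3, g)
Function('a')(u, L) = Add(-5, Mul(-100, L)) (Function('a')(u, L) = Add(Mul(-100, L), Add(-3, -2)) = Add(Mul(-100, L), -5) = Add(-5, Mul(-100, L)))
Mul(Add(f, 21482), Pow(Add(Function('a')(B, -38), V), -1)) = Mul(Add(-695, 21482), Pow(Add(Add(-5, Mul(-100, -38)), 329), -1)) = Mul(20787, Pow(Add(Add(-5, 3800), 329), -1)) = Mul(20787, Pow(Add(3795, 329), -1)) = Mul(20787, Pow(4124, -1)) = Mul(20787, Rational(1, 4124)) = Rational(20787, 4124)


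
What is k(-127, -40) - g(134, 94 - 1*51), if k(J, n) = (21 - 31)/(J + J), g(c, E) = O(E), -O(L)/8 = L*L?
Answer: 1878589/127 ≈ 14792.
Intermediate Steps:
O(L) = -8*L² (O(L) = -8*L*L = -8*L²)
g(c, E) = -8*E²
k(J, n) = -5/J (k(J, n) = -10*1/(2*J) = -5/J)
k(-127, -40) - g(134, 94 - 1*51) = -5/(-127) - (-8)*(94 - 1*51)² = -5*(-1/127) - (-8)*(94 - 51)² = 5/127 - (-8)*43² = 5/127 - (-8)*1849 = 5/127 - 1*(-14792) = 5/127 + 14792 = 1878589/127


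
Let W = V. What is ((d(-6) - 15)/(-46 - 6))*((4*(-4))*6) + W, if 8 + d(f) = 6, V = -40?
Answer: -928/13 ≈ -71.385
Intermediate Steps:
W = -40
d(f) = -2 (d(f) = -8 + 6 = -2)
((d(-6) - 15)/(-46 - 6))*((4*(-4))*6) + W = ((-2 - 15)/(-46 - 6))*((4*(-4))*6) - 40 = (-17/(-52))*(-16*6) - 40 = -17*(-1/52)*(-96) - 40 = (17/52)*(-96) - 40 = -408/13 - 40 = -928/13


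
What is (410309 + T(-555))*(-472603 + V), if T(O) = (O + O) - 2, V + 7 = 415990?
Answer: -23168734140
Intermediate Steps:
V = 415983 (V = -7 + 415990 = 415983)
T(O) = -2 + 2*O (T(O) = 2*O - 2 = -2 + 2*O)
(410309 + T(-555))*(-472603 + V) = (410309 + (-2 + 2*(-555)))*(-472603 + 415983) = (410309 + (-2 - 1110))*(-56620) = (410309 - 1112)*(-56620) = 409197*(-56620) = -23168734140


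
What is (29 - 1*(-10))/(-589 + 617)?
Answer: 39/28 ≈ 1.3929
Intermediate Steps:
(29 - 1*(-10))/(-589 + 617) = (29 + 10)/28 = 39*(1/28) = 39/28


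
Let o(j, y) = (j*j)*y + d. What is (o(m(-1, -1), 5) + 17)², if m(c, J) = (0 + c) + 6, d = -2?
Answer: 19600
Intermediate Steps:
m(c, J) = 6 + c (m(c, J) = c + 6 = 6 + c)
o(j, y) = -2 + y*j² (o(j, y) = (j*j)*y - 2 = j²*y - 2 = y*j² - 2 = -2 + y*j²)
(o(m(-1, -1), 5) + 17)² = ((-2 + 5*(6 - 1)²) + 17)² = ((-2 + 5*5²) + 17)² = ((-2 + 5*25) + 17)² = ((-2 + 125) + 17)² = (123 + 17)² = 140² = 19600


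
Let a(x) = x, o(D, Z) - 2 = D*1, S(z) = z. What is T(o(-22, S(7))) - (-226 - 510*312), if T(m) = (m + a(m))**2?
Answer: 160946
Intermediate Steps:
o(D, Z) = 2 + D (o(D, Z) = 2 + D*1 = 2 + D)
T(m) = 4*m**2 (T(m) = (m + m)**2 = (2*m)**2 = 4*m**2)
T(o(-22, S(7))) - (-226 - 510*312) = 4*(2 - 22)**2 - (-226 - 510*312) = 4*(-20)**2 - (-226 - 159120) = 4*400 - 1*(-159346) = 1600 + 159346 = 160946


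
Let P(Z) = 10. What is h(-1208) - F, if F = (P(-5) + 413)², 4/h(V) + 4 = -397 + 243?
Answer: -14135393/79 ≈ -1.7893e+5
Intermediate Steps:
h(V) = -2/79 (h(V) = 4/(-4 + (-397 + 243)) = 4/(-4 - 154) = 4/(-158) = 4*(-1/158) = -2/79)
F = 178929 (F = (10 + 413)² = 423² = 178929)
h(-1208) - F = -2/79 - 1*178929 = -2/79 - 178929 = -14135393/79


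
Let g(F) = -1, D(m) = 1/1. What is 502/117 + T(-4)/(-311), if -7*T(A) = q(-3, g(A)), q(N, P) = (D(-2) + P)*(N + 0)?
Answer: 502/117 ≈ 4.2906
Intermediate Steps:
D(m) = 1
q(N, P) = N*(1 + P) (q(N, P) = (1 + P)*(N + 0) = (1 + P)*N = N*(1 + P))
T(A) = 0 (T(A) = -(-3)*(1 - 1)/7 = -(-3)*0/7 = -⅐*0 = 0)
502/117 + T(-4)/(-311) = 502/117 + 0/(-311) = 502*(1/117) + 0*(-1/311) = 502/117 + 0 = 502/117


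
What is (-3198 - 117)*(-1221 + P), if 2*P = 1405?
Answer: 3437655/2 ≈ 1.7188e+6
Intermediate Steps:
P = 1405/2 (P = (½)*1405 = 1405/2 ≈ 702.50)
(-3198 - 117)*(-1221 + P) = (-3198 - 117)*(-1221 + 1405/2) = -3315*(-1037/2) = 3437655/2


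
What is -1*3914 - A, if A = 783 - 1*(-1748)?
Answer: -6445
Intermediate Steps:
A = 2531 (A = 783 + 1748 = 2531)
-1*3914 - A = -1*3914 - 1*2531 = -3914 - 2531 = -6445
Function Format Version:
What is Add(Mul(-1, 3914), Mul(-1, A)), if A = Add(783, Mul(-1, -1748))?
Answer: -6445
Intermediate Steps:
A = 2531 (A = Add(783, 1748) = 2531)
Add(Mul(-1, 3914), Mul(-1, A)) = Add(Mul(-1, 3914), Mul(-1, 2531)) = Add(-3914, -2531) = -6445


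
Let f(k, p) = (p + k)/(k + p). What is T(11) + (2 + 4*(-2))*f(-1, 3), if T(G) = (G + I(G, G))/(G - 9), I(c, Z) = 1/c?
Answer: -5/11 ≈ -0.45455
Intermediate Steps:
f(k, p) = 1 (f(k, p) = (k + p)/(k + p) = 1)
T(G) = (G + 1/G)/(-9 + G) (T(G) = (G + 1/G)/(G - 9) = (G + 1/G)/(-9 + G))
T(11) + (2 + 4*(-2))*f(-1, 3) = (1 + 11**2)/(11*(-9 + 11)) + (2 + 4*(-2))*1 = (1/11)*(1 + 121)/2 + (2 - 8)*1 = (1/11)*(1/2)*122 - 6*1 = 61/11 - 6 = -5/11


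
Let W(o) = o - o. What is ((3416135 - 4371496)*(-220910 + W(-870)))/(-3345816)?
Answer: -105524399255/1672908 ≈ -63078.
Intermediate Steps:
W(o) = 0
((3416135 - 4371496)*(-220910 + W(-870)))/(-3345816) = ((3416135 - 4371496)*(-220910 + 0))/(-3345816) = -955361*(-220910)*(-1/3345816) = 211048798510*(-1/3345816) = -105524399255/1672908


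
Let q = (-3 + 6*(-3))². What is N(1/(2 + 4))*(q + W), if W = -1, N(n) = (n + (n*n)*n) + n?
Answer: 4015/27 ≈ 148.70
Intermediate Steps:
N(n) = n³ + 2*n (N(n) = (n + n²*n) + n = (n + n³) + n = n³ + 2*n)
q = 441 (q = (-3 - 18)² = (-21)² = 441)
N(1/(2 + 4))*(q + W) = ((2 + (1/(2 + 4))²)/(2 + 4))*(441 - 1) = ((2 + (1/6)²)/6)*440 = ((2 + (⅙)²)/6)*440 = ((2 + 1/36)/6)*440 = ((⅙)*(73/36))*440 = (73/216)*440 = 4015/27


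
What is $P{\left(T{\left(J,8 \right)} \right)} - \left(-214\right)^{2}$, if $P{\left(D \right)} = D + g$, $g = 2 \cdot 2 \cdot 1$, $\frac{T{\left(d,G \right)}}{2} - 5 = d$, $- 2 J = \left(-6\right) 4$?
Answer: $-45758$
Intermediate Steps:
$J = 12$ ($J = - \frac{\left(-6\right) 4}{2} = \left(- \frac{1}{2}\right) \left(-24\right) = 12$)
$T{\left(d,G \right)} = 10 + 2 d$
$g = 4$ ($g = 4 \cdot 1 = 4$)
$P{\left(D \right)} = 4 + D$ ($P{\left(D \right)} = D + 4 = 4 + D$)
$P{\left(T{\left(J,8 \right)} \right)} - \left(-214\right)^{2} = \left(4 + \left(10 + 2 \cdot 12\right)\right) - \left(-214\right)^{2} = \left(4 + \left(10 + 24\right)\right) - 45796 = \left(4 + 34\right) - 45796 = 38 - 45796 = -45758$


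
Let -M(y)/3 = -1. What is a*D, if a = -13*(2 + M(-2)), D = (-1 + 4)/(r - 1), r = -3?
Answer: 195/4 ≈ 48.750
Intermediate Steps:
M(y) = 3 (M(y) = -3*(-1) = 3)
D = -¾ (D = (-1 + 4)/(-3 - 1) = 3/(-4) = 3*(-¼) = -¾ ≈ -0.75000)
a = -65 (a = -13*(2 + 3) = -13*5 = -65)
a*D = -65*(-¾) = 195/4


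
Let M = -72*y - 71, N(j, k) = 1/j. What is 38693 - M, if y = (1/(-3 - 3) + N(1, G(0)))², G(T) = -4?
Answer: 38814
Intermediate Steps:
y = 25/36 (y = (1/(-3 - 3) + 1/1)² = (1/(-6) + 1)² = (-⅙ + 1)² = (⅚)² = 25/36 ≈ 0.69444)
M = -121 (M = -72*25/36 - 71 = -50 - 71 = -121)
38693 - M = 38693 - 1*(-121) = 38693 + 121 = 38814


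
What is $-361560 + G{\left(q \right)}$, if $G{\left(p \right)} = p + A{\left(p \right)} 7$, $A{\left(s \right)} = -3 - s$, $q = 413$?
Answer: $-364059$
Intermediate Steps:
$G{\left(p \right)} = -21 - 6 p$ ($G{\left(p \right)} = p + \left(-3 - p\right) 7 = p - \left(21 + 7 p\right) = -21 - 6 p$)
$-361560 + G{\left(q \right)} = -361560 - 2499 = -364059$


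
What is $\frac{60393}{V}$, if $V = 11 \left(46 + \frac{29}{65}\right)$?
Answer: $\frac{3925545}{33209} \approx 118.21$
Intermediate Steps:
$V = \frac{33209}{65}$ ($V = 11 \left(46 + 29 \cdot \frac{1}{65}\right) = 11 \left(46 + \frac{29}{65}\right) = 11 \cdot \frac{3019}{65} = \frac{33209}{65} \approx 510.91$)
$\frac{60393}{V} = \frac{60393}{\frac{33209}{65}} = 60393 \cdot \frac{65}{33209} = \frac{3925545}{33209}$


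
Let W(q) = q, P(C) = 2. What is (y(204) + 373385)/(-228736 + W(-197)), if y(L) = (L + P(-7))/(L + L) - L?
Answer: -76129027/46702332 ≈ -1.6301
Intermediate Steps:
y(L) = -L + (2 + L)/(2*L) (y(L) = (L + 2)/(L + L) - L = (2 + L)/((2*L)) - L = (2 + L)*(1/(2*L)) - L = (2 + L)/(2*L) - L = -L + (2 + L)/(2*L))
(y(204) + 373385)/(-228736 + W(-197)) = ((½ + 1/204 - 1*204) + 373385)/(-228736 - 197) = ((½ + 1/204 - 204) + 373385)/(-228933) = (-41513/204 + 373385)*(-1/228933) = (76129027/204)*(-1/228933) = -76129027/46702332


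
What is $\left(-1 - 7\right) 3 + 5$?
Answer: $-19$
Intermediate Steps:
$\left(-1 - 7\right) 3 + 5 = \left(-8\right) 3 + 5 = -24 + 5 = -19$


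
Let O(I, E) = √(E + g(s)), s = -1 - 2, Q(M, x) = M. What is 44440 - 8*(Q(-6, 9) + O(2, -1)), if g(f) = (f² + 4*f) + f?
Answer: 44488 - 8*I*√7 ≈ 44488.0 - 21.166*I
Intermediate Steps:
s = -3
g(f) = f² + 5*f
O(I, E) = √(-6 + E) (O(I, E) = √(E - 3*(5 - 3)) = √(E - 3*2) = √(E - 6) = √(-6 + E))
44440 - 8*(Q(-6, 9) + O(2, -1)) = 44440 - 8*(-6 + √(-6 - 1)) = 44440 - 8*(-6 + √(-7)) = 44440 - 8*(-6 + I*√7) = 44440 - (-48 + 8*I*√7) = 44440 + (48 - 8*I*√7) = 44488 - 8*I*√7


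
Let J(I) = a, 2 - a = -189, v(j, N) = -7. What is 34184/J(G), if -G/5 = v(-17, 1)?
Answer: 34184/191 ≈ 178.97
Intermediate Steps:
a = 191 (a = 2 - 1*(-189) = 2 + 189 = 191)
G = 35 (G = -5*(-7) = 35)
J(I) = 191
34184/J(G) = 34184/191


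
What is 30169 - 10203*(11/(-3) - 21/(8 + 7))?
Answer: 409321/5 ≈ 81864.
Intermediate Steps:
30169 - 10203*(11/(-3) - 21/(8 + 7)) = 30169 - 10203*(11*(-1/3) - 21/15) = 30169 - 10203*(-11/3 - 21*1/15) = 30169 - 10203*(-11/3 - 7/5) = 30169 - 10203*(-76)/15 = 30169 - 1*(-258476/5) = 30169 + 258476/5 = 409321/5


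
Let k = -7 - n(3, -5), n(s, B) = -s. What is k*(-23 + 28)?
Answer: -20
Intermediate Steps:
k = -4 (k = -7 - (-1)*3 = -7 - 1*(-3) = -7 + 3 = -4)
k*(-23 + 28) = -4*(-23 + 28) = -4*5 = -20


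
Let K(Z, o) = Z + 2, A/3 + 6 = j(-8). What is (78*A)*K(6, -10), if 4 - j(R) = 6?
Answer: -14976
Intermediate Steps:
j(R) = -2 (j(R) = 4 - 1*6 = 4 - 6 = -2)
A = -24 (A = -18 + 3*(-2) = -18 - 6 = -24)
K(Z, o) = 2 + Z
(78*A)*K(6, -10) = (78*(-24))*(2 + 6) = -1872*8 = -14976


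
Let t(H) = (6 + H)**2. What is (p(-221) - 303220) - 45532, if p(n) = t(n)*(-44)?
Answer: -2382652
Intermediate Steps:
p(n) = -44*(6 + n)**2 (p(n) = (6 + n)**2*(-44) = -44*(6 + n)**2)
(p(-221) - 303220) - 45532 = (-44*(6 - 221)**2 - 303220) - 45532 = (-44*(-215)**2 - 303220) - 45532 = (-44*46225 - 303220) - 45532 = (-2033900 - 303220) - 45532 = -2337120 - 45532 = -2382652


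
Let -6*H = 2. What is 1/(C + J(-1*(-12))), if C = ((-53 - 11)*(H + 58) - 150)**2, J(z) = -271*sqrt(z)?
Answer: 298702089/4406070993164401 + 21951*sqrt(3)/8812141986328802 ≈ 6.7798e-8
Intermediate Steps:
H = -1/3 (H = -1/6*2 = -1/3 ≈ -0.33333)
C = 132756484/9 (C = ((-53 - 11)*(-1/3 + 58) - 150)**2 = (-64*173/3 - 150)**2 = (-11072/3 - 150)**2 = (-11522/3)**2 = 132756484/9 ≈ 1.4751e+7)
1/(C + J(-1*(-12))) = 1/(132756484/9 - 271*sqrt(12)) = 1/(132756484/9 - 542*sqrt(3))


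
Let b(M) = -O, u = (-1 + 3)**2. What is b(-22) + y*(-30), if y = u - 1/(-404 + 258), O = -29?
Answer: -6658/73 ≈ -91.205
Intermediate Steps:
u = 4 (u = 2**2 = 4)
b(M) = 29 (b(M) = -1*(-29) = 29)
y = 585/146 (y = 4 - 1/(-404 + 258) = 4 - 1/(-146) = 4 - 1*(-1/146) = 4 + 1/146 = 585/146 ≈ 4.0069)
b(-22) + y*(-30) = 29 + (585/146)*(-30) = 29 - 8775/73 = -6658/73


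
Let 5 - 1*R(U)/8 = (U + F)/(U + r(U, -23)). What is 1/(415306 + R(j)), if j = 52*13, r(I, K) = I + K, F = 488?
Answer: 443/183995174 ≈ 2.4077e-6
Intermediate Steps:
j = 676
R(U) = 40 - 8*(488 + U)/(-23 + 2*U) (R(U) = 40 - 8*(U + 488)/(U + (U - 23)) = 40 - 8*(488 + U)/(U + (-23 + U)) = 40 - 8*(488 + U)/(-23 + 2*U))
1/(415306 + R(j)) = 1/(415306 + 72*(-67 + 676)/(-23 + 2*676)) = 1/(415306 + 72*609/(-23 + 1352)) = 1/(415306 + 72*609/1329) = 1/(415306 + 72*(1/1329)*609) = 1/(415306 + 14616/443) = 1/(183995174/443) = 443/183995174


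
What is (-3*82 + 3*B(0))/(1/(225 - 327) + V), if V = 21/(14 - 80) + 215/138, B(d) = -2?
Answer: -6503112/31741 ≈ -204.88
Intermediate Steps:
V = 941/759 (V = 21/(-66) + 215*(1/138) = 21*(-1/66) + 215/138 = -7/22 + 215/138 = 941/759 ≈ 1.2398)
(-3*82 + 3*B(0))/(1/(225 - 327) + V) = (-3*82 + 3*(-2))/(1/(225 - 327) + 941/759) = (-246 - 6)/(1/(-102) + 941/759) = -252/(-1/102 + 941/759) = -252/31741/25806 = -252*25806/31741 = -6503112/31741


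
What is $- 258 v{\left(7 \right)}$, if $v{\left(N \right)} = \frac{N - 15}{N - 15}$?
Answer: $-258$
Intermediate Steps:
$v{\left(N \right)} = 1$ ($v{\left(N \right)} = \frac{-15 + N}{-15 + N} = 1$)
$- 258 v{\left(7 \right)} = \left(-258\right) 1 = -258$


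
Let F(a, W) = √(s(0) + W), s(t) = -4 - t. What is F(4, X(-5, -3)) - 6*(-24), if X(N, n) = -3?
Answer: 144 + I*√7 ≈ 144.0 + 2.6458*I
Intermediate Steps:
F(a, W) = √(-4 + W) (F(a, W) = √((-4 - 1*0) + W) = √((-4 + 0) + W) = √(-4 + W))
F(4, X(-5, -3)) - 6*(-24) = √(-4 - 3) - 6*(-24) = √(-7) + 144 = I*√7 + 144 = 144 + I*√7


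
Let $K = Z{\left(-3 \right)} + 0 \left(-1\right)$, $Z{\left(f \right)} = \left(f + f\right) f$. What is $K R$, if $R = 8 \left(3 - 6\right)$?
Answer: $-432$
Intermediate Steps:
$R = -24$ ($R = 8 \left(-3\right) = -24$)
$Z{\left(f \right)} = 2 f^{2}$ ($Z{\left(f \right)} = 2 f f = 2 f^{2}$)
$K = 18$ ($K = 2 \left(-3\right)^{2} + 0 \left(-1\right) = 2 \cdot 9 + 0 = 18 + 0 = 18$)
$K R = 18 \left(-24\right) = -432$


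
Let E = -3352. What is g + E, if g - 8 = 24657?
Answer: 21313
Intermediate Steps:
g = 24665 (g = 8 + 24657 = 24665)
g + E = 24665 - 3352 = 21313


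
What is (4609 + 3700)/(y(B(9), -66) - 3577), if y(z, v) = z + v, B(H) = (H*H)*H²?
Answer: 8309/2918 ≈ 2.8475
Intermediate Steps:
B(H) = H⁴ (B(H) = H²*H² = H⁴)
y(z, v) = v + z
(4609 + 3700)/(y(B(9), -66) - 3577) = (4609 + 3700)/((-66 + 9⁴) - 3577) = 8309/((-66 + 6561) - 3577) = 8309/(6495 - 3577) = 8309/2918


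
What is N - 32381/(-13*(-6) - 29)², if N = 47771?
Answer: 114665790/2401 ≈ 47758.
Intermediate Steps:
N - 32381/(-13*(-6) - 29)² = 47771 - 32381/(-13*(-6) - 29)² = 47771 - 32381/(78 - 29)² = 47771 - 32381/(49²) = 47771 - 32381/2401 = 114665790/2401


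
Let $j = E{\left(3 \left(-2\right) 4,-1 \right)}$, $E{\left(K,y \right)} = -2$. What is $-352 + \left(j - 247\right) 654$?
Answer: $-163198$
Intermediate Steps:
$j = -2$
$-352 + \left(j - 247\right) 654 = -352 + \left(-2 - 247\right) 654 = -352 - 162846 = -163198$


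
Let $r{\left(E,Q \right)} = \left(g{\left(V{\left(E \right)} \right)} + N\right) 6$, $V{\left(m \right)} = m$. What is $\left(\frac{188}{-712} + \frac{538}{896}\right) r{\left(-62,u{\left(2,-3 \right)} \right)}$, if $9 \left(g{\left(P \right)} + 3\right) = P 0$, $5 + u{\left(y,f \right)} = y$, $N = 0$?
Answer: $- \frac{120717}{19936} \approx -6.0552$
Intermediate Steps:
$u{\left(y,f \right)} = -5 + y$
$g{\left(P \right)} = -3$ ($g{\left(P \right)} = -3 + \frac{P 0}{9} = -3 + \frac{1}{9} \cdot 0 = -3 + 0 = -3$)
$r{\left(E,Q \right)} = -18$ ($r{\left(E,Q \right)} = \left(-3 + 0\right) 6 = \left(-3\right) 6 = -18$)
$\left(\frac{188}{-712} + \frac{538}{896}\right) r{\left(-62,u{\left(2,-3 \right)} \right)} = \left(\frac{188}{-712} + \frac{538}{896}\right) \left(-18\right) = \left(188 \left(- \frac{1}{712}\right) + 538 \cdot \frac{1}{896}\right) \left(-18\right) = \left(- \frac{47}{178} + \frac{269}{448}\right) \left(-18\right) = \frac{13413}{39872} \left(-18\right) = - \frac{120717}{19936}$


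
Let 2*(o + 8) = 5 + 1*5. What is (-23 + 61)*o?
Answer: -114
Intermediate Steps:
o = -3 (o = -8 + (5 + 1*5)/2 = -8 + (5 + 5)/2 = -8 + (½)*10 = -8 + 5 = -3)
(-23 + 61)*o = (-23 + 61)*(-3) = 38*(-3) = -114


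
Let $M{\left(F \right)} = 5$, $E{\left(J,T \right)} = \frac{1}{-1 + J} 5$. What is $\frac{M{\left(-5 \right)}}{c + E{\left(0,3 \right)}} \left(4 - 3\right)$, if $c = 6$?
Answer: $5$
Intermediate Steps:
$E{\left(J,T \right)} = \frac{5}{-1 + J}$
$\frac{M{\left(-5 \right)}}{c + E{\left(0,3 \right)}} \left(4 - 3\right) = \frac{1}{6 + \frac{5}{-1 + 0}} \cdot 5 \left(4 - 3\right) = \frac{1}{6 + \frac{5}{-1}} \cdot 5 \cdot 1 = \frac{1}{6 + 5 \left(-1\right)} 5 \cdot 1 = \frac{1}{6 - 5} \cdot 5 \cdot 1 = 1^{-1} \cdot 5 \cdot 1 = 1 \cdot 5 \cdot 1 = 5 \cdot 1 = 5$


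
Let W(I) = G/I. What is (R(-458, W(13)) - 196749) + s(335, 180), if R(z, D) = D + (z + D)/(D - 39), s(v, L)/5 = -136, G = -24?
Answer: -1362787417/6903 ≈ -1.9742e+5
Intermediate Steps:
s(v, L) = -680 (s(v, L) = 5*(-136) = -680)
W(I) = -24/I
R(z, D) = D + (D + z)/(-39 + D)
(R(-458, W(13)) - 196749) + s(335, 180) = ((-458 + (-24/13)**2 - (-912)/13)/(-39 - 24/13) - 196749) - 680 = ((-458 + (-24*1/13)**2 - (-912)/13)/(-39 - 24*1/13) - 196749) - 680 = ((-458 + (-24/13)**2 - 38*(-24/13))/(-39 - 24/13) - 196749) - 680 = ((-458 + 576/169 + 912/13)/(-531/13) - 196749) - 680 = (-13/531*(-64970/169) - 196749) - 680 = (64970/6903 - 196749) - 680 = -1358093377/6903 - 680 = -1362787417/6903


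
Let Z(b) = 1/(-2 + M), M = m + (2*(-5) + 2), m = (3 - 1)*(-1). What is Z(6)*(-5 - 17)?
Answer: 11/6 ≈ 1.8333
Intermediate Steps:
m = -2 (m = 2*(-1) = -2)
M = -10 (M = -2 + (2*(-5) + 2) = -2 + (-10 + 2) = -2 - 8 = -10)
Z(b) = -1/12 (Z(b) = 1/(-2 - 10) = 1/(-12) = -1/12)
Z(6)*(-5 - 17) = -(-5 - 17)/12 = -1/12*(-22) = 11/6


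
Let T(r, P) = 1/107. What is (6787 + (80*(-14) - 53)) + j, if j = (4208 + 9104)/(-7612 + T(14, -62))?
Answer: 4571083178/814483 ≈ 5612.3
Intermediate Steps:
T(r, P) = 1/107
j = -1424384/814483 (j = (4208 + 9104)/(-7612 + 1/107) = 13312/(-814483/107) = 13312*(-107/814483) = -1424384/814483 ≈ -1.7488)
(6787 + (80*(-14) - 53)) + j = (6787 + (80*(-14) - 53)) - 1424384/814483 = (6787 + (-1120 - 53)) - 1424384/814483 = (6787 - 1173) - 1424384/814483 = 5614 - 1424384/814483 = 4571083178/814483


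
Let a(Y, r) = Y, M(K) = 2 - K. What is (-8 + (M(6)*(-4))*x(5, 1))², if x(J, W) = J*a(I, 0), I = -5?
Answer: 166464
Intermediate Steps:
x(J, W) = -5*J (x(J, W) = J*(-5) = -5*J)
(-8 + (M(6)*(-4))*x(5, 1))² = (-8 + ((2 - 1*6)*(-4))*(-5*5))² = (-8 + ((2 - 6)*(-4))*(-25))² = (-8 - 4*(-4)*(-25))² = (-8 + 16*(-25))² = (-8 - 400)² = (-408)² = 166464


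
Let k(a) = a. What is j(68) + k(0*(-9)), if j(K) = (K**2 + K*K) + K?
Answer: 9316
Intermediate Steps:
j(K) = K + 2*K**2 (j(K) = (K**2 + K**2) + K = 2*K**2 + K = K + 2*K**2)
j(68) + k(0*(-9)) = 68*(1 + 2*68) + 0*(-9) = 68*(1 + 136) + 0 = 68*137 + 0 = 9316 + 0 = 9316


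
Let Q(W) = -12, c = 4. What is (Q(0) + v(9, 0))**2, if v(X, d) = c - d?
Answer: 64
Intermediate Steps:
v(X, d) = 4 - d
(Q(0) + v(9, 0))**2 = (-12 + (4 - 1*0))**2 = (-12 + (4 + 0))**2 = (-12 + 4)**2 = (-8)**2 = 64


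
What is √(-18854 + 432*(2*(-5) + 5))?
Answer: I*√21014 ≈ 144.96*I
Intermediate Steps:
√(-18854 + 432*(2*(-5) + 5)) = √(-18854 + 432*(-10 + 5)) = √(-18854 + 432*(-5)) = √(-18854 - 2160) = √(-21014) = I*√21014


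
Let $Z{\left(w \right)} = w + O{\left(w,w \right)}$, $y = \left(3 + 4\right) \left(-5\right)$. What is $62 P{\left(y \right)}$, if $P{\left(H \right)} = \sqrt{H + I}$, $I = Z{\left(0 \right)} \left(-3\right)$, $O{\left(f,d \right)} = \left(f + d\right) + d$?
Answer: $62 i \sqrt{35} \approx 366.8 i$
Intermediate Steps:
$O{\left(f,d \right)} = f + 2 d$ ($O{\left(f,d \right)} = \left(d + f\right) + d = f + 2 d$)
$y = -35$ ($y = 7 \left(-5\right) = -35$)
$Z{\left(w \right)} = 4 w$ ($Z{\left(w \right)} = w + \left(w + 2 w\right) = w + 3 w = 4 w$)
$I = 0$ ($I = 4 \cdot 0 \left(-3\right) = 0 \left(-3\right) = 0$)
$P{\left(H \right)} = \sqrt{H}$ ($P{\left(H \right)} = \sqrt{H + 0} = \sqrt{H}$)
$62 P{\left(y \right)} = 62 \sqrt{-35} = 62 i \sqrt{35}$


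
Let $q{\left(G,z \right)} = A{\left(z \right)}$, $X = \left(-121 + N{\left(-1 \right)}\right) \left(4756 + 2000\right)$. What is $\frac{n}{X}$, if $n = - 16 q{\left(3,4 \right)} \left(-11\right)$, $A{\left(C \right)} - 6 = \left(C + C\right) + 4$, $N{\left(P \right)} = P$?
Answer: $- \frac{132}{34343} \approx -0.0038436$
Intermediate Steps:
$A{\left(C \right)} = 10 + 2 C$ ($A{\left(C \right)} = 6 + \left(\left(C + C\right) + 4\right) = 6 + \left(2 C + 4\right) = 6 + \left(4 + 2 C\right) = 10 + 2 C$)
$X = -824232$ ($X = \left(-121 - 1\right) \left(4756 + 2000\right) = \left(-122\right) 6756 = -824232$)
$q{\left(G,z \right)} = 10 + 2 z$
$n = 3168$ ($n = - 16 \left(10 + 2 \cdot 4\right) \left(-11\right) = - 16 \left(10 + 8\right) \left(-11\right) = \left(-16\right) 18 \left(-11\right) = \left(-288\right) \left(-11\right) = 3168$)
$\frac{n}{X} = \frac{3168}{-824232} = 3168 \left(- \frac{1}{824232}\right) = - \frac{132}{34343}$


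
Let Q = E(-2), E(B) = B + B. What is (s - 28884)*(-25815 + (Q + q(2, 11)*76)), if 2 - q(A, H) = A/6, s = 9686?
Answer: 1479724246/3 ≈ 4.9324e+8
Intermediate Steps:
E(B) = 2*B
Q = -4 (Q = 2*(-2) = -4)
q(A, H) = 2 - A/6
(s - 28884)*(-25815 + (Q + q(2, 11)*76)) = (9686 - 28884)*(-25815 + (-4 + (2 - 1/6*2)*76)) = -19198*(-25815 + (-4 + (2 - 1/3)*76)) = -19198*(-25815 + (-4 + (5/3)*76)) = -19198*(-25815 + (-4 + 380/3)) = -19198*(-25815 + 368/3) = -19198*(-77077/3) = 1479724246/3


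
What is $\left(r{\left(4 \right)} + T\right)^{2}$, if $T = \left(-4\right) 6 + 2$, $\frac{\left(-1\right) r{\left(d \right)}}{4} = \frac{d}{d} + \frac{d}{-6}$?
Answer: $\frac{4900}{9} \approx 544.44$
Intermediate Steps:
$r{\left(d \right)} = -4 + \frac{2 d}{3}$ ($r{\left(d \right)} = - 4 \left(\frac{d}{d} + \frac{d}{-6}\right) = - 4 \left(1 + d \left(- \frac{1}{6}\right)\right) = - 4 \left(1 - \frac{d}{6}\right) = -4 + \frac{2 d}{3}$)
$T = -22$ ($T = -24 + 2 = -22$)
$\left(r{\left(4 \right)} + T\right)^{2} = \left(\left(-4 + \frac{2}{3} \cdot 4\right) - 22\right)^{2} = \left(\left(-4 + \frac{8}{3}\right) - 22\right)^{2} = \left(- \frac{4}{3} - 22\right)^{2} = \left(- \frac{70}{3}\right)^{2} = \frac{4900}{9}$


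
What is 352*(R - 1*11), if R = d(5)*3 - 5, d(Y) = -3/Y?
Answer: -31328/5 ≈ -6265.6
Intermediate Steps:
R = -34/5 (R = -3/5*3 - 5 = -9/5 - 5 = -34/5 ≈ -6.8000)
352*(R - 1*11) = 352*(-34/5 - 1*11) = 352*(-34/5 - 11) = 352*(-89/5) = -31328/5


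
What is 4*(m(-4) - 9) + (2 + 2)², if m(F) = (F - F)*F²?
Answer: -20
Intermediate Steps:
m(F) = 0 (m(F) = 0*F² = 0)
4*(m(-4) - 9) + (2 + 2)² = 4*(0 - 9) + (2 + 2)² = 4*(-9) + 4² = -36 + 16 = -20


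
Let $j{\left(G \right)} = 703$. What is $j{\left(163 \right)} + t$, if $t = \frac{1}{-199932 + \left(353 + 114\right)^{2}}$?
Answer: $\frac{12764372}{18157} \approx 703.0$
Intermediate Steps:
$t = \frac{1}{18157}$ ($t = \frac{1}{-199932 + 467^{2}} = \frac{1}{-199932 + 218089} = \frac{1}{18157} \approx 5.5075 \cdot 10^{-5}$)
$j{\left(163 \right)} + t = 703 + \frac{1}{18157} = \frac{12764372}{18157}$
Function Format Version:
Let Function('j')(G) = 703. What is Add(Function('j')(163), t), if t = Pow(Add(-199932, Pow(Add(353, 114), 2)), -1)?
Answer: Rational(12764372, 18157) ≈ 703.00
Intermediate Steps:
t = Rational(1, 18157) (t = Pow(Add(-199932, Pow(467, 2)), -1) = Pow(Add(-199932, 218089), -1) = Pow(18157, -1) = Rational(1, 18157) ≈ 5.5075e-5)
Add(Function('j')(163), t) = Add(703, Rational(1, 18157)) = Rational(12764372, 18157)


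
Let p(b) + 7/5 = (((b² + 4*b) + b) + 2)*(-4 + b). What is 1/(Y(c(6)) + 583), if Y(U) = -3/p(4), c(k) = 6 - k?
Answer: 7/4096 ≈ 0.0017090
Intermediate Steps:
p(b) = -7/5 + (-4 + b)*(2 + b² + 5*b) (p(b) = -7/5 + (((b² + 4*b) + b) + 2)*(-4 + b) = -7/5 + ((b² + 5*b) + 2)*(-4 + b) = -7/5 + (2 + b² + 5*b)*(-4 + b) = -7/5 + (-4 + b)*(2 + b² + 5*b))
Y(U) = 15/7 (Y(U) = -3/(-47/5 + 4² + 4³ - 18*4) = -3/(-47/5 + 16 + 64 - 72) = -3/(-7/5) = -3*(-5/7) = 15/7)
1/(Y(c(6)) + 583) = 1/(15/7 + 583) = 1/(4096/7) = 7/4096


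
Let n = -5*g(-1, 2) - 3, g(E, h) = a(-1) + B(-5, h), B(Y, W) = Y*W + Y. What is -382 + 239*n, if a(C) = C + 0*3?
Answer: 18021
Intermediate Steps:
B(Y, W) = Y + W*Y (B(Y, W) = W*Y + Y = Y + W*Y)
a(C) = C (a(C) = C + 0 = C)
g(E, h) = -6 - 5*h (g(E, h) = -1 - 5*(1 + h) = -1 + (-5 - 5*h) = -6 - 5*h)
n = 77 (n = -5*(-6 - 5*2) - 3 = -5*(-6 - 10) - 3 = -5*(-16) - 3 = 80 - 3 = 77)
-382 + 239*n = -382 + 239*77 = -382 + 18403 = 18021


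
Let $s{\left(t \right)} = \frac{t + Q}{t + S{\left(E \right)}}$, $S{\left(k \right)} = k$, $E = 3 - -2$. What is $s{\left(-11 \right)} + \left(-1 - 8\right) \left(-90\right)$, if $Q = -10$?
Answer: $\frac{1627}{2} \approx 813.5$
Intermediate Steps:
$E = 5$ ($E = 3 + 2 = 5$)
$s{\left(t \right)} = \frac{-10 + t}{5 + t}$ ($s{\left(t \right)} = \frac{t - 10}{t + 5} = \frac{-10 + t}{5 + t}$)
$s{\left(-11 \right)} + \left(-1 - 8\right) \left(-90\right) = \frac{-10 - 11}{5 - 11} + \left(-1 - 8\right) \left(-90\right) = \frac{1}{-6} \left(-21\right) + \left(-1 - 8\right) \left(-90\right) = \left(- \frac{1}{6}\right) \left(-21\right) - -810 = \frac{7}{2} + 810 = \frac{1627}{2}$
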